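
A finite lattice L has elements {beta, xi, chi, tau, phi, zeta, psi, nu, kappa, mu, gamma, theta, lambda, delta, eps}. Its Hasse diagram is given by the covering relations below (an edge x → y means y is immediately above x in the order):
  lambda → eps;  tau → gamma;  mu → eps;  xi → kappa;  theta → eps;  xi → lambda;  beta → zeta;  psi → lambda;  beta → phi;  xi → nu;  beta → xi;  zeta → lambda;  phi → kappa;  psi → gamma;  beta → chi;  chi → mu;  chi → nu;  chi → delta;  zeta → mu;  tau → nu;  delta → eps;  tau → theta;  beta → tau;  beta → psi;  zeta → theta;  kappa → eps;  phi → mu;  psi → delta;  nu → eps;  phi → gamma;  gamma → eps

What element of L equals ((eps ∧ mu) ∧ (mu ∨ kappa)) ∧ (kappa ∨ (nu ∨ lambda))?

eps ∧ mu = mu
mu ∨ kappa = eps
mu ∧ eps = mu
nu ∨ lambda = eps
kappa ∨ eps = eps
mu ∧ eps = mu

mu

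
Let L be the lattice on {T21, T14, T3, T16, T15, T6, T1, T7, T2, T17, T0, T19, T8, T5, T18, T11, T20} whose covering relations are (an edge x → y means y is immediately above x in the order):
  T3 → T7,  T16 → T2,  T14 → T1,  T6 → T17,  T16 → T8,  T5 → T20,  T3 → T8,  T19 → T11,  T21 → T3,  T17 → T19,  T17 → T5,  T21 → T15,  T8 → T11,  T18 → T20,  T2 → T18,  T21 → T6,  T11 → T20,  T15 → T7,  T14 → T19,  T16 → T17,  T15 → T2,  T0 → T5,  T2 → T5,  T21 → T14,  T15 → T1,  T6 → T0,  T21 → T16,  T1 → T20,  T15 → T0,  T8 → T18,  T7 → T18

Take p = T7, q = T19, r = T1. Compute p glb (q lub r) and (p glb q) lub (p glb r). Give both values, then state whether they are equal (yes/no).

T7; T15; no

q lub r = T20, so p glb (q lub r) = T7 glb T20 = T7.
p glb q = T21 and p glb r = T15, so (p glb q) lub (p glb r) = T21 lub T15 = T15.
Equal: no.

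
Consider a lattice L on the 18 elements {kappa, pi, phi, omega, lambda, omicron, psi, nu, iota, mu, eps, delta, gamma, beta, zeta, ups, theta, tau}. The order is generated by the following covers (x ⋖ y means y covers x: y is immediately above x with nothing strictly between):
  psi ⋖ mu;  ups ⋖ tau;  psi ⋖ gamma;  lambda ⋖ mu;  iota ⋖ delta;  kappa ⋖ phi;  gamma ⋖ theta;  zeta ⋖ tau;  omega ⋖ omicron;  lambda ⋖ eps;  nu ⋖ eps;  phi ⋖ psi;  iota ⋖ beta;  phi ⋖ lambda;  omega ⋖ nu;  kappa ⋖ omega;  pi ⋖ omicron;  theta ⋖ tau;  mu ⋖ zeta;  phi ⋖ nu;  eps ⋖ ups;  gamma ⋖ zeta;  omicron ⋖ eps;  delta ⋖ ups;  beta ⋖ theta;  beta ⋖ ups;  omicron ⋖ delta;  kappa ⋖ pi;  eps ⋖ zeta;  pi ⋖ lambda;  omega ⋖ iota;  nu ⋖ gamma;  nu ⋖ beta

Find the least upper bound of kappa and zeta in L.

Common upper bounds of {kappa, zeta}: tau, zeta.
The least among these is zeta.

zeta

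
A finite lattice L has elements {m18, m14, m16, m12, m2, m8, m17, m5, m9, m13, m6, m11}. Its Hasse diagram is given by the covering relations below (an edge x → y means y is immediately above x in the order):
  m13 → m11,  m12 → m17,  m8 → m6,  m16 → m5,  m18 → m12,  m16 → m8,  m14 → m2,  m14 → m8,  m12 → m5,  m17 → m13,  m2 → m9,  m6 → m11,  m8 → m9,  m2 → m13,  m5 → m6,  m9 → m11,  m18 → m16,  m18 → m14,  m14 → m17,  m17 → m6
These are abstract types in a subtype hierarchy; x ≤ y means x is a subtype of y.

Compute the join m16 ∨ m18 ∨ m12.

Common upper bounds of {m16, m18, m12}: m11, m5, m6.
The least among these is m5.

m5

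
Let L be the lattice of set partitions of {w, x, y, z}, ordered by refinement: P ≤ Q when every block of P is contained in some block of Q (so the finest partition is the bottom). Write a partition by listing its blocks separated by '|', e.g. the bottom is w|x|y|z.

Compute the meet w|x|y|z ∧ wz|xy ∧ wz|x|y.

The meet (common refinement) of w|x|y|z, wz|xy, wz|x|y intersects blocks pairwise, giving w|x|y|z.

w|x|y|z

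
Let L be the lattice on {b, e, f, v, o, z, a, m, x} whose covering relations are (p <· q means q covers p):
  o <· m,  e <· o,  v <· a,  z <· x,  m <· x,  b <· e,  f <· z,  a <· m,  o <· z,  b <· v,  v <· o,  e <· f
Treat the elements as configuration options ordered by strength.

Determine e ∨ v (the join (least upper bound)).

Common upper bounds of {e, v}: m, o, x, z.
The least among these is o.

o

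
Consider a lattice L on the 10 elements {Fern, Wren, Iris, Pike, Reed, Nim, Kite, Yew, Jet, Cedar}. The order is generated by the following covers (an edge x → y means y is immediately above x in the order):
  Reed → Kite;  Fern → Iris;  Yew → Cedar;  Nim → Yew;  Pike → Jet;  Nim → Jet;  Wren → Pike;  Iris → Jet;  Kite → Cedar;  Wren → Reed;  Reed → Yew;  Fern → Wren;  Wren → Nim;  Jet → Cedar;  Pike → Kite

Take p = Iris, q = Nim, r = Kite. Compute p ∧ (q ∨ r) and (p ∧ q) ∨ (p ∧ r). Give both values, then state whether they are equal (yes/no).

q ∨ r = Cedar, so p ∧ (q ∨ r) = Iris ∧ Cedar = Iris.
p ∧ q = Fern and p ∧ r = Fern, so (p ∧ q) ∨ (p ∧ r) = Fern ∨ Fern = Fern.
Equal: no.

Iris; Fern; no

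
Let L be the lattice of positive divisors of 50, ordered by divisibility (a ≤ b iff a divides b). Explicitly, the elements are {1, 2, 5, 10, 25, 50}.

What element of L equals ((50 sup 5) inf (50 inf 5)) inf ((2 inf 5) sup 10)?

50 ∨ 5 = 50
50 ∧ 5 = 5
50 ∧ 5 = 5
2 ∧ 5 = 1
1 ∨ 10 = 10
5 ∧ 10 = 5

5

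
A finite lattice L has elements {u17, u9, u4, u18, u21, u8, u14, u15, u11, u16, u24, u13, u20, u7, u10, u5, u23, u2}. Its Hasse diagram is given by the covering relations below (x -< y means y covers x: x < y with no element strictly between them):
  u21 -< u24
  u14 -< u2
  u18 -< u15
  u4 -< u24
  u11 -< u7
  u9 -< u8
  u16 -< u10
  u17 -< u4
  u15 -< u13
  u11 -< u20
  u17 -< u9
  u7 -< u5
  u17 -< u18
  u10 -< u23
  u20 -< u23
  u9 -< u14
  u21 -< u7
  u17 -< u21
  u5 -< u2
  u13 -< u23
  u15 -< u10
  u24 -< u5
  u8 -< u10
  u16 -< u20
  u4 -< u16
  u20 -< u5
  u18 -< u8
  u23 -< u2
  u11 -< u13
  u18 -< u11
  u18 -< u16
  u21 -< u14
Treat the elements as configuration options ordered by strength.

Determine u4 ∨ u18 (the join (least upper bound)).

Common upper bounds of {u4, u18}: u10, u16, u2, u20, u23, u5.
The least among these is u16.

u16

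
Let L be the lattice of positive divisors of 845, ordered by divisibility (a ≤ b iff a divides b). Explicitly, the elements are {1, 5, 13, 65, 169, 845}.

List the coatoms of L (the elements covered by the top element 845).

169, 65

The coatoms are exactly the elements covered by 845: 169, 65.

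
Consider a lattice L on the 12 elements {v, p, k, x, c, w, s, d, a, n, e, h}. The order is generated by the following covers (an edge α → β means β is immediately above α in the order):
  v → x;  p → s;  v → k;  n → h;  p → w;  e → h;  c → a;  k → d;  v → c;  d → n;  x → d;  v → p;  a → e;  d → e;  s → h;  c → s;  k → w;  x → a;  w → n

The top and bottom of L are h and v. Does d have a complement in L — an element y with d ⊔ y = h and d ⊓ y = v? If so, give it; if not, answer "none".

s

Need y with d ∨ y = h and d ∧ y = v.
Checking each element gives: s.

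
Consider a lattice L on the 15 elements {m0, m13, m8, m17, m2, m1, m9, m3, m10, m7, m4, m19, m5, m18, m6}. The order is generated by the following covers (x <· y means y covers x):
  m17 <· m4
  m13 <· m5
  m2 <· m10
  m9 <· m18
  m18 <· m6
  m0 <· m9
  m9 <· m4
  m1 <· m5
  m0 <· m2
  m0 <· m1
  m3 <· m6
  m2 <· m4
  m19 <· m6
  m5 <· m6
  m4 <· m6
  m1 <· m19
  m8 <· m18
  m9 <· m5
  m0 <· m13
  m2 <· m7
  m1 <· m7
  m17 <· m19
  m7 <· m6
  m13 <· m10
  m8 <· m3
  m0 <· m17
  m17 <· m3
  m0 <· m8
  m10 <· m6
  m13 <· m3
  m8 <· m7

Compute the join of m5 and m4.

m6

Common upper bounds of {m5, m4}: m6.
The least among these is m6.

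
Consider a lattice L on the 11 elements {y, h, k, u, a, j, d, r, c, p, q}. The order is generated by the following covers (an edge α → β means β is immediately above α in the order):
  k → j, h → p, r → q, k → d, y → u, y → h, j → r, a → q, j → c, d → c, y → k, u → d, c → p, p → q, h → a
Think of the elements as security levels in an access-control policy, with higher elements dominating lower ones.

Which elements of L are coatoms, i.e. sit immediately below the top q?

The coatoms are exactly the elements covered by q: a, p, r.

a, p, r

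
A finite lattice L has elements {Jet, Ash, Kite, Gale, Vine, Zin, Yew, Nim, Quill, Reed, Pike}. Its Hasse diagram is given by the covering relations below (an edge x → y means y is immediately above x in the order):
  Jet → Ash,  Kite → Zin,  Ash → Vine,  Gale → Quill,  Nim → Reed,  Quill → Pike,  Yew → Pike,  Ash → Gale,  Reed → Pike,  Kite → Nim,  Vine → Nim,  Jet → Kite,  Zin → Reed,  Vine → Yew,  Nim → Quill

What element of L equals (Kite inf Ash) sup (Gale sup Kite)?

Kite ∧ Ash = Jet
Gale ∨ Kite = Quill
Jet ∨ Quill = Quill

Quill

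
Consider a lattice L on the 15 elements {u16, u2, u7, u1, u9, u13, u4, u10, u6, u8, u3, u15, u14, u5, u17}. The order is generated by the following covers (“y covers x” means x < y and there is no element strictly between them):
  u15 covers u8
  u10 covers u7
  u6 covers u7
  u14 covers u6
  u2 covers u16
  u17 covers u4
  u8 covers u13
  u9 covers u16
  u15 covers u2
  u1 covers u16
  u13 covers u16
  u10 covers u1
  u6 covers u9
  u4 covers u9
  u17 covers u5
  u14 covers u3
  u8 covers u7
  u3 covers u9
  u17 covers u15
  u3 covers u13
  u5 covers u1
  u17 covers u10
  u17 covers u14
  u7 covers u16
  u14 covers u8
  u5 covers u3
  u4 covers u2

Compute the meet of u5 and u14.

u3

Common lower bounds of {u5, u14}: u13, u16, u3, u9.
The greatest among these is u3.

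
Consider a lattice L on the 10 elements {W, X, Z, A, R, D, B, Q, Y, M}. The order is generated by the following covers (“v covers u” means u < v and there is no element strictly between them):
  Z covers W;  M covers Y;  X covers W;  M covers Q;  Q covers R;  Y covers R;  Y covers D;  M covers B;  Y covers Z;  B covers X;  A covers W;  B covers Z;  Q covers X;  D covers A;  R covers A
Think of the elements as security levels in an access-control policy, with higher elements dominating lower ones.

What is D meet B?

Common lower bounds of {D, B}: W.
The greatest among these is W.

W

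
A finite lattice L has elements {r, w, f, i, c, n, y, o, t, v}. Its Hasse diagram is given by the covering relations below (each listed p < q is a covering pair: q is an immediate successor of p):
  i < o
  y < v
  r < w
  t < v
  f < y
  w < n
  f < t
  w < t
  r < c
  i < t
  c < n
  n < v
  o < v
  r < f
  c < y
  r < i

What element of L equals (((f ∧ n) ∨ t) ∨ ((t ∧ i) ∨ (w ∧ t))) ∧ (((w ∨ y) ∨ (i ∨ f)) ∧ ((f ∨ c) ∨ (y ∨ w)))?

f ∧ n = r
r ∨ t = t
t ∧ i = i
w ∧ t = w
i ∨ w = t
t ∨ t = t
w ∨ y = v
i ∨ f = t
v ∨ t = v
f ∨ c = y
y ∨ w = v
y ∨ v = v
v ∧ v = v
t ∧ v = t

t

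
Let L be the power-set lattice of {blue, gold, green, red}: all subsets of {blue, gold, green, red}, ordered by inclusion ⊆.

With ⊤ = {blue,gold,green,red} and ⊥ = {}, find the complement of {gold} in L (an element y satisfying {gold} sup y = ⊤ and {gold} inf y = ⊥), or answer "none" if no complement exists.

Need y with {gold} ∨ y = {blue,gold,green,red} and {gold} ∧ y = {}.
Checking each element gives: {blue,green,red}.

{blue,green,red}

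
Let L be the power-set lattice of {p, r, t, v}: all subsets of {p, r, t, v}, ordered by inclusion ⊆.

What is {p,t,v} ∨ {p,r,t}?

Common upper bounds of {{p,t,v}, {p,r,t}}: {p,r,t,v}.
The least among these is {p,r,t,v}.

{p,r,t,v}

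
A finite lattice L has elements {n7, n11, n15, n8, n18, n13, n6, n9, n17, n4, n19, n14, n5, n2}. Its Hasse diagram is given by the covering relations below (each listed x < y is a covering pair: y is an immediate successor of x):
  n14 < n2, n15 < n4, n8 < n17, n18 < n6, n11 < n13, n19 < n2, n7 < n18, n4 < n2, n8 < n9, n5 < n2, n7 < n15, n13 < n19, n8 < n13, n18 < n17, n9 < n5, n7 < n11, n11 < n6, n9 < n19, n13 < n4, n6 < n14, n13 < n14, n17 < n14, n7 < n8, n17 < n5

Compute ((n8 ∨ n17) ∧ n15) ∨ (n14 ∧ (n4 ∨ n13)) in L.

n13

n8 ∨ n17 = n17
n17 ∧ n15 = n7
n4 ∨ n13 = n4
n14 ∧ n4 = n13
n7 ∨ n13 = n13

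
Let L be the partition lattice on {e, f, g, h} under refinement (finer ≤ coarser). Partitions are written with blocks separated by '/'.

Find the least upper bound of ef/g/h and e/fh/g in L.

The join of ef/g/h and e/fh/g merges any blocks that overlap across the partitions, giving efh/g.

efh/g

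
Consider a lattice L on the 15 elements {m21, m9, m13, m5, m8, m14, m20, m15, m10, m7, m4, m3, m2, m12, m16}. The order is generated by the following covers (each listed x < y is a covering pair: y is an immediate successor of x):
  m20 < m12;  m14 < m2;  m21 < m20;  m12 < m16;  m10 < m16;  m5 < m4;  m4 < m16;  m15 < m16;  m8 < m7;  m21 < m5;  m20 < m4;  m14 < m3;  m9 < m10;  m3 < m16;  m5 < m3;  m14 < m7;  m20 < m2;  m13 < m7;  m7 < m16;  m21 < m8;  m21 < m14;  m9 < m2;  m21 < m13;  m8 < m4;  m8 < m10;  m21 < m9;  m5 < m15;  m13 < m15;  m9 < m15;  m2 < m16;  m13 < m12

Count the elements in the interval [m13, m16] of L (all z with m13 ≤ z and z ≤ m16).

The interval [m13, m16] = {m12, m13, m15, m16, m7}, which has 5 elements.

5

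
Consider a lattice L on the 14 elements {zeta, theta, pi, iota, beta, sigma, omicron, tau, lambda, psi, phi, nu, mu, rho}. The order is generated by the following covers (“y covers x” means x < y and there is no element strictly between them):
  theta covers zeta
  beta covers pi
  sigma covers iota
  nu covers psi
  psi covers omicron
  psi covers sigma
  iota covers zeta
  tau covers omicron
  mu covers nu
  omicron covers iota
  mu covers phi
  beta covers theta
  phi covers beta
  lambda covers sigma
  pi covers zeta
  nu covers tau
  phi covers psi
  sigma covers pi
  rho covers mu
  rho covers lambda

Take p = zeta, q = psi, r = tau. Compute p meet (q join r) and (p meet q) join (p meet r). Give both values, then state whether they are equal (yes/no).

zeta; zeta; yes

q join r = nu, so p meet (q join r) = zeta meet nu = zeta.
p meet q = zeta and p meet r = zeta, so (p meet q) join (p meet r) = zeta join zeta = zeta.
Equal: yes.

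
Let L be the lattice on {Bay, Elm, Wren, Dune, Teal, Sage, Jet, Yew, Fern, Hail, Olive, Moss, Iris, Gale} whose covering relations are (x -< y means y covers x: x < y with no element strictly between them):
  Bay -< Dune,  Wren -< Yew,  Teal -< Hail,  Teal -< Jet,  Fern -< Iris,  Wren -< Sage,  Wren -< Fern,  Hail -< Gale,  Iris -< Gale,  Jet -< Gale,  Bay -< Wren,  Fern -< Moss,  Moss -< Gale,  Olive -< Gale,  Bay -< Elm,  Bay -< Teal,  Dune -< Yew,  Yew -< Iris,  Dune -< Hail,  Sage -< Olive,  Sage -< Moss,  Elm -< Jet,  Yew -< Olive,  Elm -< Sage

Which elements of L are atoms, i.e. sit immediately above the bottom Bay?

The atoms are exactly the elements that cover Bay: Dune, Elm, Teal, Wren.

Dune, Elm, Teal, Wren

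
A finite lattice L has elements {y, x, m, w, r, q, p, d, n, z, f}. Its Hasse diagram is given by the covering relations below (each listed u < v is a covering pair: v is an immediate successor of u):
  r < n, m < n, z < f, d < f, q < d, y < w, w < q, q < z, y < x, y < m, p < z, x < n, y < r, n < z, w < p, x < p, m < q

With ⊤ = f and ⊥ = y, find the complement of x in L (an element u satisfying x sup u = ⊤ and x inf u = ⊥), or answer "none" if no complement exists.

d

Need u with x ∨ u = f and x ∧ u = y.
Checking each element gives: d.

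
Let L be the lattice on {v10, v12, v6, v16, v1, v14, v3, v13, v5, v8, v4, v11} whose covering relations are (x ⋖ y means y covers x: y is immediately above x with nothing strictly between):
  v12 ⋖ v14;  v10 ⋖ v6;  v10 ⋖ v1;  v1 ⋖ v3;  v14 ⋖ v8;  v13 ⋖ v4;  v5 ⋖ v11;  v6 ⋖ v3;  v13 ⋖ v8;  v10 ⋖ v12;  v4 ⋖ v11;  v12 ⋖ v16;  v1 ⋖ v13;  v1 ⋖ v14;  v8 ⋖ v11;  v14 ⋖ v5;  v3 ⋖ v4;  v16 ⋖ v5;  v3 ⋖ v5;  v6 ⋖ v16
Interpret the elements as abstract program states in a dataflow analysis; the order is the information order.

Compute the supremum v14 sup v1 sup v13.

v8

Common upper bounds of {v14, v1, v13}: v11, v8.
The least among these is v8.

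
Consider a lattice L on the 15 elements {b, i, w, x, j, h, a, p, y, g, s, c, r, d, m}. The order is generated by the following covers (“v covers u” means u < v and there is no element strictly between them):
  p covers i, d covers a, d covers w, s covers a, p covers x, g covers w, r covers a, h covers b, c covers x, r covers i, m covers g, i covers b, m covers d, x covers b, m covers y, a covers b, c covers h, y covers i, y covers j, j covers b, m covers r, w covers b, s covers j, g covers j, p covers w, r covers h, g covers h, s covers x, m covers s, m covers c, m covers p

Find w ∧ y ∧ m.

b

Common lower bounds of {w, y, m}: b.
The greatest among these is b.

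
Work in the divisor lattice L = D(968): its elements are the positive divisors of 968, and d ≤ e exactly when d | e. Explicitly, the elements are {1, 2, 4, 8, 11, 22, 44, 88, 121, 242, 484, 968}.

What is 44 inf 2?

2

In the divisibility order, the meet is the greatest common divisor: gcd(44, 2) = 2.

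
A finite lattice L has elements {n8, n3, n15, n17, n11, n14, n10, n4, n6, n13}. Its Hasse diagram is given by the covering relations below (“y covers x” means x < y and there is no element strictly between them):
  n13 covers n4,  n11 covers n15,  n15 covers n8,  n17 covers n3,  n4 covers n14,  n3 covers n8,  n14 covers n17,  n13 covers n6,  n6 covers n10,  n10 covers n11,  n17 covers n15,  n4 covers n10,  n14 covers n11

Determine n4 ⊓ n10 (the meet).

n10

Common lower bounds of {n4, n10}: n10, n11, n15, n8.
The greatest among these is n10.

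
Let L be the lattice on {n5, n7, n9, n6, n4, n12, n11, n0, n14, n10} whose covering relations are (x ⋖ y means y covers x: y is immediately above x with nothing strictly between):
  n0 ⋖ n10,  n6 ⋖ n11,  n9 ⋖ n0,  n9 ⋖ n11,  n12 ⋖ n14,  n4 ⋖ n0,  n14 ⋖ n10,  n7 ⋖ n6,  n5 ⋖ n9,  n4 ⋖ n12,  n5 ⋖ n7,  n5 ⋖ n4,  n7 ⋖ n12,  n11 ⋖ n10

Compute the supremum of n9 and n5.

n9

Common upper bounds of {n9, n5}: n0, n10, n11, n9.
The least among these is n9.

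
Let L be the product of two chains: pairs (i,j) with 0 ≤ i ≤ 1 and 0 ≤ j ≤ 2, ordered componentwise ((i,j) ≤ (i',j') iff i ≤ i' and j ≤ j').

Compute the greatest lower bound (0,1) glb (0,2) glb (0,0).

(0,0)

Common lower bounds of {(0,1), (0,2), (0,0)}: (0,0).
The greatest among these is (0,0).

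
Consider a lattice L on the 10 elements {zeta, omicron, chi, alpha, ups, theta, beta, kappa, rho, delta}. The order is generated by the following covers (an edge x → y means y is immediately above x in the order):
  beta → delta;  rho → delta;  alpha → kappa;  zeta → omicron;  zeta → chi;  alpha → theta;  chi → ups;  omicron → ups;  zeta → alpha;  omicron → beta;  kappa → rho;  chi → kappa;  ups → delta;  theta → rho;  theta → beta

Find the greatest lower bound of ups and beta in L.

omicron

Common lower bounds of {ups, beta}: omicron, zeta.
The greatest among these is omicron.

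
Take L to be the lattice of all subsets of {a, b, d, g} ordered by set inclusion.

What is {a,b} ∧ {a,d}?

Under ⊆, meet is intersection: {a,b} ∩ {a,d} = {a}.

{a}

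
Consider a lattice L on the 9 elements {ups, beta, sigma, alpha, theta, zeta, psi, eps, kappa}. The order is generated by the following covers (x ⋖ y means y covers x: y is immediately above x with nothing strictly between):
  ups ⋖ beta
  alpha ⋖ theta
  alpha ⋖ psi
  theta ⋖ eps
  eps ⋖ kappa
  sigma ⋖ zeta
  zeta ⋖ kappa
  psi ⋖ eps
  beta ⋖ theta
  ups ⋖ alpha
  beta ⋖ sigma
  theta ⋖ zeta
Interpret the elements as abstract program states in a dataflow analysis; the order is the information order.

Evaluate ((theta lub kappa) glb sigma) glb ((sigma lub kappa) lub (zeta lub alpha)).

theta ∨ kappa = kappa
kappa ∧ sigma = sigma
sigma ∨ kappa = kappa
zeta ∨ alpha = zeta
kappa ∨ zeta = kappa
sigma ∧ kappa = sigma

sigma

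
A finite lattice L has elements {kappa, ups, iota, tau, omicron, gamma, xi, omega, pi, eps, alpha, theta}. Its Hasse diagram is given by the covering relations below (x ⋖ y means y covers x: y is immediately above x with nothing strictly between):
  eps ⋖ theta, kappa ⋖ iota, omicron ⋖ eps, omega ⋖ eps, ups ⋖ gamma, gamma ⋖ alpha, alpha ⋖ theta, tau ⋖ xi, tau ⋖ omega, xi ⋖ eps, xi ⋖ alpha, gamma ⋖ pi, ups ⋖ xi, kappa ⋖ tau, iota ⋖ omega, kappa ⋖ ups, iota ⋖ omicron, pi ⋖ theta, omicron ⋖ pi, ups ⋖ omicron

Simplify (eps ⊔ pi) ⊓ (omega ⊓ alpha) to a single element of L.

tau

eps ∨ pi = theta
omega ∧ alpha = tau
theta ∧ tau = tau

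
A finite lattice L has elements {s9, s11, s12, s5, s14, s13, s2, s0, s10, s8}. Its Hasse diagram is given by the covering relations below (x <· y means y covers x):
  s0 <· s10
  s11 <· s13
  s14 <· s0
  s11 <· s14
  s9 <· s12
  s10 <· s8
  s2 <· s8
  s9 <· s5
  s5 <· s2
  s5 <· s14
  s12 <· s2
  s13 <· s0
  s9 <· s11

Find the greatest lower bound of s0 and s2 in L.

Common lower bounds of {s0, s2}: s5, s9.
The greatest among these is s5.

s5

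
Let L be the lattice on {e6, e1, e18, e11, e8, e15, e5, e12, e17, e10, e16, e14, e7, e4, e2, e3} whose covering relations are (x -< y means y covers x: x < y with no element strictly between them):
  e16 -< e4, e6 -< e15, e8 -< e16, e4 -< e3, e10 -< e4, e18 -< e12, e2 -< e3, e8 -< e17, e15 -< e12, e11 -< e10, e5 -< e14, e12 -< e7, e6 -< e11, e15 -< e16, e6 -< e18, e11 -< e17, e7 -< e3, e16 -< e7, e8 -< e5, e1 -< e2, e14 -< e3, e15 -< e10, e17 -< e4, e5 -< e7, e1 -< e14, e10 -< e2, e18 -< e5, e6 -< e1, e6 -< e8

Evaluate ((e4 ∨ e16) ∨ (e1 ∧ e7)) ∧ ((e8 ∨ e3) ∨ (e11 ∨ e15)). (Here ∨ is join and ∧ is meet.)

e4

e4 ∨ e16 = e4
e1 ∧ e7 = e6
e4 ∨ e6 = e4
e8 ∨ e3 = e3
e11 ∨ e15 = e10
e3 ∨ e10 = e3
e4 ∧ e3 = e4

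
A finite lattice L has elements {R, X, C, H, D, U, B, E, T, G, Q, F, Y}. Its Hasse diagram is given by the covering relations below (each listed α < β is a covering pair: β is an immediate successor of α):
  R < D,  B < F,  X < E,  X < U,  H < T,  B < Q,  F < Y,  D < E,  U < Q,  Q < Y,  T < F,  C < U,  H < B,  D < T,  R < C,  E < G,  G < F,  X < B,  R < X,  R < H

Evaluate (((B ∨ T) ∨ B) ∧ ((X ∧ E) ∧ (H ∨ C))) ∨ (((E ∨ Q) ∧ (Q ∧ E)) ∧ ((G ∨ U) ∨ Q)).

B ∨ T = F
F ∨ B = F
X ∧ E = X
H ∨ C = Q
X ∧ Q = X
F ∧ X = X
E ∨ Q = Y
Q ∧ E = X
Y ∧ X = X
G ∨ U = Y
Y ∨ Q = Y
X ∧ Y = X
X ∨ X = X

X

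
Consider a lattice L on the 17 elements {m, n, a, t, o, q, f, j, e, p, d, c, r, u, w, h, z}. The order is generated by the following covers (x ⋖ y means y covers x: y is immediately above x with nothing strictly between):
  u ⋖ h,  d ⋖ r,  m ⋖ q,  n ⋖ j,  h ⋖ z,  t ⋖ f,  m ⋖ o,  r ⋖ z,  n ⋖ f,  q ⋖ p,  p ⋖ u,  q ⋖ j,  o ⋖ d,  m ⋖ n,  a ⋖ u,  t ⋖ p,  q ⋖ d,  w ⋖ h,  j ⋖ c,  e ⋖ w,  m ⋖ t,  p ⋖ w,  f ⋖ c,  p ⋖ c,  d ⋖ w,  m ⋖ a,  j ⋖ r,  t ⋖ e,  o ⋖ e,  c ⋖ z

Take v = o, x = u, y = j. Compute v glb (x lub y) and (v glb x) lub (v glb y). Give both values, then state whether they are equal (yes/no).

o; m; no

x lub y = z, so v glb (x lub y) = o glb z = o.
v glb x = m and v glb y = m, so (v glb x) lub (v glb y) = m lub m = m.
Equal: no.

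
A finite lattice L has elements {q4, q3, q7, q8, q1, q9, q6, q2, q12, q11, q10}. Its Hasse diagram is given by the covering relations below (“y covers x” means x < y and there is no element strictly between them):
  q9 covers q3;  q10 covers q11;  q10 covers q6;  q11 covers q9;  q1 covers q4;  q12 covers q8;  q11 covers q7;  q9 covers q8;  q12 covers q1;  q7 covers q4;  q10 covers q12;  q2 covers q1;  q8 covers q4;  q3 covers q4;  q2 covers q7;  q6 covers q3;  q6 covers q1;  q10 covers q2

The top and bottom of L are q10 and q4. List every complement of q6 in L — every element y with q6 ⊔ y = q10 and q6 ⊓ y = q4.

Need y with q6 ∨ y = q10 and q6 ∧ y = q4.
Checking each element gives: q7, q8.

q7, q8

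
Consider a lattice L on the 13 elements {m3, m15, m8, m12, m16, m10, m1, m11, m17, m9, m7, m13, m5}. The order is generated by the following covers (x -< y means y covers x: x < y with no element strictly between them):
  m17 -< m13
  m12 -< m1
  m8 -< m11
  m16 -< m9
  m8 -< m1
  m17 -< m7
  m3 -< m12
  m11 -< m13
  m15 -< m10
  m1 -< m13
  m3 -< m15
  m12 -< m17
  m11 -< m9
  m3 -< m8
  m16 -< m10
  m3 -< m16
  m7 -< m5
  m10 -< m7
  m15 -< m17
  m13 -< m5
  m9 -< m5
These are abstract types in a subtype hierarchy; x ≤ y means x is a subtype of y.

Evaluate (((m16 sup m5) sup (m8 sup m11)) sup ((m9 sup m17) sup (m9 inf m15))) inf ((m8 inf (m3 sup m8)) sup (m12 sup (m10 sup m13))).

m16 ∨ m5 = m5
m8 ∨ m11 = m11
m5 ∨ m11 = m5
m9 ∨ m17 = m5
m9 ∧ m15 = m3
m5 ∨ m3 = m5
m5 ∨ m5 = m5
m3 ∨ m8 = m8
m8 ∧ m8 = m8
m10 ∨ m13 = m5
m12 ∨ m5 = m5
m8 ∨ m5 = m5
m5 ∧ m5 = m5

m5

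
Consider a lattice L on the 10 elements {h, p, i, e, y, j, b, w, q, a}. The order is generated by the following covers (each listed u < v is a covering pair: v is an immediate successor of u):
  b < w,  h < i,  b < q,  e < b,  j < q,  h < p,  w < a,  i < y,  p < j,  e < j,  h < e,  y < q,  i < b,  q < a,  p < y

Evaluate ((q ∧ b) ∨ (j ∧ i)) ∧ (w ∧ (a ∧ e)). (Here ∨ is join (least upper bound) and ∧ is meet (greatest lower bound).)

e

q ∧ b = b
j ∧ i = h
b ∨ h = b
a ∧ e = e
w ∧ e = e
b ∧ e = e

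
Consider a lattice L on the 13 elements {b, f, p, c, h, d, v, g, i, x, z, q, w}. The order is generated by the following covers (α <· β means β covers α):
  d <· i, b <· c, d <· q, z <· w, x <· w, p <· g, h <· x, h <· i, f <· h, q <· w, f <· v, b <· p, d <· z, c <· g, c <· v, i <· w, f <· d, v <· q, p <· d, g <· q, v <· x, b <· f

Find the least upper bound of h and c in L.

Common upper bounds of {h, c}: w, x.
The least among these is x.

x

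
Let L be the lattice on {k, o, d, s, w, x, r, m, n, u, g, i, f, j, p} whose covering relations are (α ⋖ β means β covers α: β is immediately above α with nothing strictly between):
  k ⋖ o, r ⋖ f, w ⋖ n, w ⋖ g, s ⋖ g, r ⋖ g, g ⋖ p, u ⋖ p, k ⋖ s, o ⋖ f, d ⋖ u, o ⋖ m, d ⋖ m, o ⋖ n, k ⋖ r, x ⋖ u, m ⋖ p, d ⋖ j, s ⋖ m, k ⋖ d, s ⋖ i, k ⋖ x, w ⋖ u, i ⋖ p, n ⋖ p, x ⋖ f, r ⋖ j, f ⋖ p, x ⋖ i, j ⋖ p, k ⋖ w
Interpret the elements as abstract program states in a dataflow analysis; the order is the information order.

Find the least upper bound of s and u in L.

p

Common upper bounds of {s, u}: p.
The least among these is p.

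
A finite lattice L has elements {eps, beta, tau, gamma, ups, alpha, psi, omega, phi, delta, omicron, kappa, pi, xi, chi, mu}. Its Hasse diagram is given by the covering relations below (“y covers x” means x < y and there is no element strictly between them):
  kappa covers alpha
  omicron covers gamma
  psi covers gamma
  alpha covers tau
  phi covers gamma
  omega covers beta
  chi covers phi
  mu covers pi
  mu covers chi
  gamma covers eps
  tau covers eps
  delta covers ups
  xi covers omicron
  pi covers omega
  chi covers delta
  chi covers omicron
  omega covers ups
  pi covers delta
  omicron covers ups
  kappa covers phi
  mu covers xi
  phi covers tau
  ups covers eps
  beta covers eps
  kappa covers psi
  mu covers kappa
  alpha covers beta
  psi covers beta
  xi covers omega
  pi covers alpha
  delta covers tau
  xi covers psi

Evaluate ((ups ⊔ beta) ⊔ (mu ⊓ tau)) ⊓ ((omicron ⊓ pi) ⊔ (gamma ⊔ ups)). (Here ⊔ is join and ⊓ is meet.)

ups ∨ beta = omega
mu ∧ tau = tau
omega ∨ tau = pi
omicron ∧ pi = ups
gamma ∨ ups = omicron
ups ∨ omicron = omicron
pi ∧ omicron = ups

ups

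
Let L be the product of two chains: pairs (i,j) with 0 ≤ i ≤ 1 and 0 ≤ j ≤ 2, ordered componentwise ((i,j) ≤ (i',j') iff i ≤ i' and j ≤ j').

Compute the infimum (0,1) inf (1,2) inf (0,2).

(0,1)

In a product of chains, the meet is componentwise min, giving (0,1).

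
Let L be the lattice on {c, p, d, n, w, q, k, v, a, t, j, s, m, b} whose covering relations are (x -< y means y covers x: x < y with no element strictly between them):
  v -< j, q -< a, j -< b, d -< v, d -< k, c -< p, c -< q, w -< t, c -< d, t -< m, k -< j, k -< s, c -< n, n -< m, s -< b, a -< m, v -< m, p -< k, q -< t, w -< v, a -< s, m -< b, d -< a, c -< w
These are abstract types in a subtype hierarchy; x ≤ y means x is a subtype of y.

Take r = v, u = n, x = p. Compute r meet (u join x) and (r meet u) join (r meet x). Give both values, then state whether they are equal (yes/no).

v; c; no

u join x = b, so r meet (u join x) = v meet b = v.
r meet u = c and r meet x = c, so (r meet u) join (r meet x) = c join c = c.
Equal: no.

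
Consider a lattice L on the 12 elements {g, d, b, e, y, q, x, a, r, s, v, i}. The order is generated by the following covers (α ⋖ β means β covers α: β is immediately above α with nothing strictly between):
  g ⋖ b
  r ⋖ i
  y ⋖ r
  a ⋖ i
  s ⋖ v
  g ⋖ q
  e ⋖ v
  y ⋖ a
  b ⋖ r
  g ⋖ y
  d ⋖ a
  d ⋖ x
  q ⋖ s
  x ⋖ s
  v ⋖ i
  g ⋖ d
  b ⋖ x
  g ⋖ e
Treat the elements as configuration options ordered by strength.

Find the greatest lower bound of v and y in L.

g

Common lower bounds of {v, y}: g.
The greatest among these is g.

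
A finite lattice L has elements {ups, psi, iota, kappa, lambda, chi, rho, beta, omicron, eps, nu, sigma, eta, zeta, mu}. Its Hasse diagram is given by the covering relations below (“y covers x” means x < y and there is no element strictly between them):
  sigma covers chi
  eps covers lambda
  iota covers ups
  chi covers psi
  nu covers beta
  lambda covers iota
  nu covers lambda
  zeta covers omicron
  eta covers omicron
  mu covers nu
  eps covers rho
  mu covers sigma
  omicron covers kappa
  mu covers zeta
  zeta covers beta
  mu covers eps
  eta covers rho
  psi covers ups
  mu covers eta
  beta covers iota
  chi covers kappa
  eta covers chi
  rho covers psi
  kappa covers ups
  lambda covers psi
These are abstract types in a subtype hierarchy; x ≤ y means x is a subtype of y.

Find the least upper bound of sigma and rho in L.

Common upper bounds of {sigma, rho}: mu.
The least among these is mu.

mu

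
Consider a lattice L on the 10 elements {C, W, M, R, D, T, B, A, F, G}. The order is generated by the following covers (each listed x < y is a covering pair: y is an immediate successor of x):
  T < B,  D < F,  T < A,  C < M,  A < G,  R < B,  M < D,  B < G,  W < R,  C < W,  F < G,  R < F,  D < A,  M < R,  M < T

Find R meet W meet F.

Common lower bounds of {R, W, F}: C, W.
The greatest among these is W.

W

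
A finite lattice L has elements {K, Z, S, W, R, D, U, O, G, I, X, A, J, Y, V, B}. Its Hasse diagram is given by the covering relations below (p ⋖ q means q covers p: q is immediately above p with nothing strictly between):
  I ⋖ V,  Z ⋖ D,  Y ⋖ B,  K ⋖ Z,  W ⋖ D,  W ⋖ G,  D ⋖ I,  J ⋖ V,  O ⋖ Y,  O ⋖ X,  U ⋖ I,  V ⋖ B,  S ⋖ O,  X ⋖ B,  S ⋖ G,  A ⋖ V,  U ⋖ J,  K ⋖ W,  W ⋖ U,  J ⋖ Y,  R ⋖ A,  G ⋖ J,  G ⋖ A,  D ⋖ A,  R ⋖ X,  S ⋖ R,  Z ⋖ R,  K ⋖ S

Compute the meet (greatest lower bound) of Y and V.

J

Common lower bounds of {Y, V}: G, J, K, S, U, W.
The greatest among these is J.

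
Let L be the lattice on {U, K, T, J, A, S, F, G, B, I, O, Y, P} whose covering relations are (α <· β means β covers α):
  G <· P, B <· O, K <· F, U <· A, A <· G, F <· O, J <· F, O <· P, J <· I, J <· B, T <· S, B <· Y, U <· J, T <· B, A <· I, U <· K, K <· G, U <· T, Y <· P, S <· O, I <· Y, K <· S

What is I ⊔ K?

Common upper bounds of {I, K}: P.
The least among these is P.

P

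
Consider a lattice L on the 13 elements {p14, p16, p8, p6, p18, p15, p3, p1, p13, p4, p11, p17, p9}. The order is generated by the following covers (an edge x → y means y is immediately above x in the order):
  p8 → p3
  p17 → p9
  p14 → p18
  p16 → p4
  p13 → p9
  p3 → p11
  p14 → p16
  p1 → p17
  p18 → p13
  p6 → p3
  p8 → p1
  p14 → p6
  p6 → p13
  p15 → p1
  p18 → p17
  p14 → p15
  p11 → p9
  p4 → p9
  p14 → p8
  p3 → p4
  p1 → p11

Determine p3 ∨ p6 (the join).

Common upper bounds of {p3, p6}: p11, p3, p4, p9.
The least among these is p3.

p3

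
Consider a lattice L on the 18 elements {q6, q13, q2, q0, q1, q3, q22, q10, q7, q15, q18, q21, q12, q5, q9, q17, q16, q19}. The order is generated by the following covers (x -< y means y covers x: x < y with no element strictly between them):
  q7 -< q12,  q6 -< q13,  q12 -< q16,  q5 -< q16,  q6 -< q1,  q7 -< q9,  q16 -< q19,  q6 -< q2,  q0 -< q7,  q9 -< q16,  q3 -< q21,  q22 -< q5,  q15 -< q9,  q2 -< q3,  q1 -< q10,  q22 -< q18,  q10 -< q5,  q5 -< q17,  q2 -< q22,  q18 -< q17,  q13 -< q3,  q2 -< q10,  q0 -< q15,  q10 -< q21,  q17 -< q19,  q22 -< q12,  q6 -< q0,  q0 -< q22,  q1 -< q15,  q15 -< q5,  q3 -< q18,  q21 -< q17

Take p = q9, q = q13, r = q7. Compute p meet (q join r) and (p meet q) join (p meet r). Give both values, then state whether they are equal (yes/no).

q9; q7; no

q join r = q19, so p meet (q join r) = q9 meet q19 = q9.
p meet q = q6 and p meet r = q7, so (p meet q) join (p meet r) = q6 join q7 = q7.
Equal: no.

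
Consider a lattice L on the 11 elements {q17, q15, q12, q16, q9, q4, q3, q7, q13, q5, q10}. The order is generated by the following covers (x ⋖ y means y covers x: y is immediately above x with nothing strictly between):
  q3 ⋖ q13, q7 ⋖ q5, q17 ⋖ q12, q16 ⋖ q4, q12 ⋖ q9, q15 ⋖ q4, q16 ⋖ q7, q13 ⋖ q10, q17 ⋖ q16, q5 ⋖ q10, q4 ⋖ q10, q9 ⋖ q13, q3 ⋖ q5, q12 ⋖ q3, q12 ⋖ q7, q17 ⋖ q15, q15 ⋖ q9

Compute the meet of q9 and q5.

q12

Common lower bounds of {q9, q5}: q12, q17.
The greatest among these is q12.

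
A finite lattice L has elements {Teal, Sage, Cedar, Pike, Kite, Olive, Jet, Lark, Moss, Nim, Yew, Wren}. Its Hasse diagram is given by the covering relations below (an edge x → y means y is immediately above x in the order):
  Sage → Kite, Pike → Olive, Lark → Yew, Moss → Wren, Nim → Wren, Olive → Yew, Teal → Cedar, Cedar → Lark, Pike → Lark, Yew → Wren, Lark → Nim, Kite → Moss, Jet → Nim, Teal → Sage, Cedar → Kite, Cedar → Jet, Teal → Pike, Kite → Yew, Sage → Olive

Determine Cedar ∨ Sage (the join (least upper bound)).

Common upper bounds of {Cedar, Sage}: Kite, Moss, Wren, Yew.
The least among these is Kite.

Kite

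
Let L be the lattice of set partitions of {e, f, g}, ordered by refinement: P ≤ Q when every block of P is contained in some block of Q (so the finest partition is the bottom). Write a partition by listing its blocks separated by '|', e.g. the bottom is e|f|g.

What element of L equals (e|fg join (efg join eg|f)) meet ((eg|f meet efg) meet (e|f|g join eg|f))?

efg ∨ eg|f = efg
e|fg ∨ efg = efg
eg|f ∧ efg = eg|f
e|f|g ∨ eg|f = eg|f
eg|f ∧ eg|f = eg|f
efg ∧ eg|f = eg|f

eg|f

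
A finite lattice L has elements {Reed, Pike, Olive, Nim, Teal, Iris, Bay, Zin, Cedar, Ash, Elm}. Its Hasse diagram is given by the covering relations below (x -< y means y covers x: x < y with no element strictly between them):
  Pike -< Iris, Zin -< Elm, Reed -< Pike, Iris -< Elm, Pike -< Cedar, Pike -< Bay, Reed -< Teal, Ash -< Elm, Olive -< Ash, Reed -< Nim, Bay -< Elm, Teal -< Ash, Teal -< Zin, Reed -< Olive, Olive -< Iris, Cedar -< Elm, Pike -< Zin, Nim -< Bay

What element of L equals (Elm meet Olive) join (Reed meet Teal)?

Olive

Elm ∧ Olive = Olive
Reed ∧ Teal = Reed
Olive ∨ Reed = Olive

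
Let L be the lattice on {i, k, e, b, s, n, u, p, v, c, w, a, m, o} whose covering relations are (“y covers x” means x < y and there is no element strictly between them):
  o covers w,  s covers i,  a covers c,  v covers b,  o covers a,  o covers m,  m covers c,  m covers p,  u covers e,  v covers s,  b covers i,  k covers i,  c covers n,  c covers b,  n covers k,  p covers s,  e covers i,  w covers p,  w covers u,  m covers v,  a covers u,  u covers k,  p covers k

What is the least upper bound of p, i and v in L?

Common upper bounds of {p, i, v}: m, o.
The least among these is m.

m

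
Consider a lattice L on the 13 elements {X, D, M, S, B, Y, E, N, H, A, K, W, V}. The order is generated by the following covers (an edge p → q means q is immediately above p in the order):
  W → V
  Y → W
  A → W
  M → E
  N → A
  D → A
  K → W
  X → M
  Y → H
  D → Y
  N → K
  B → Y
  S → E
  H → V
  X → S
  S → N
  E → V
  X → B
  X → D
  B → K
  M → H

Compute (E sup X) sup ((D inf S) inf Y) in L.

E

E ∨ X = E
D ∧ S = X
X ∧ Y = X
E ∨ X = E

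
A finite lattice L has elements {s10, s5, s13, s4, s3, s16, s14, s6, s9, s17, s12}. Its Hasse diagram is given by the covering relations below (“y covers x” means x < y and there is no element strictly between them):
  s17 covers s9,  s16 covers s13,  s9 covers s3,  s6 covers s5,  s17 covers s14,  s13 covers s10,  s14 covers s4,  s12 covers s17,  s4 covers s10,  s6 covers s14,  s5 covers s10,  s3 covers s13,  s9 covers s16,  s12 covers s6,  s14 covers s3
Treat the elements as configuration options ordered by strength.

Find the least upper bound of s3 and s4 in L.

s14

Common upper bounds of {s3, s4}: s12, s14, s17, s6.
The least among these is s14.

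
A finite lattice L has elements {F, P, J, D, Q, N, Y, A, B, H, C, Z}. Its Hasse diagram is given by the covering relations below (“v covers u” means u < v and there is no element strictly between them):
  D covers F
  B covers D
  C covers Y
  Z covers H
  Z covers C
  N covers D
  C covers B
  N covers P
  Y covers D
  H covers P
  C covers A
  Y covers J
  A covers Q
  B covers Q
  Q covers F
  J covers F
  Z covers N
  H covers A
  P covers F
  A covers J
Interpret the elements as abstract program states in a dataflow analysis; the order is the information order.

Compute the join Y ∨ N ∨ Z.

Z

Common upper bounds of {Y, N, Z}: Z.
The least among these is Z.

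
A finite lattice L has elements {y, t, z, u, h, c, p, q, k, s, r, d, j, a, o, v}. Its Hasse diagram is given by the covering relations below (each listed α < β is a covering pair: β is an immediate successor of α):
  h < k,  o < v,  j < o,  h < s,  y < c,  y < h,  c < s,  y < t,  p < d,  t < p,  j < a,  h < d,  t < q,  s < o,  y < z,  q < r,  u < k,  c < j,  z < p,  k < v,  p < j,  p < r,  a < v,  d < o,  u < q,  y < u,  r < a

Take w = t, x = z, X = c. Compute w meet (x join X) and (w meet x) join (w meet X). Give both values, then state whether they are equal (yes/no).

x join X = j, so w meet (x join X) = t meet j = t.
w meet x = y and w meet X = y, so (w meet x) join (w meet X) = y join y = y.
Equal: no.

t; y; no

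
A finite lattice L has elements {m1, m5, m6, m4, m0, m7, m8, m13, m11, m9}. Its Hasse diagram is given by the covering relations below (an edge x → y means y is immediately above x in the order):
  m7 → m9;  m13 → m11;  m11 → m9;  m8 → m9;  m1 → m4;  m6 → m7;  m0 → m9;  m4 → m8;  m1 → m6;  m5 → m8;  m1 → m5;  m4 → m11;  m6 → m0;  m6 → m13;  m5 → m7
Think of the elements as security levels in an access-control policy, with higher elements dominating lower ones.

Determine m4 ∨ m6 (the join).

Common upper bounds of {m4, m6}: m11, m9.
The least among these is m11.

m11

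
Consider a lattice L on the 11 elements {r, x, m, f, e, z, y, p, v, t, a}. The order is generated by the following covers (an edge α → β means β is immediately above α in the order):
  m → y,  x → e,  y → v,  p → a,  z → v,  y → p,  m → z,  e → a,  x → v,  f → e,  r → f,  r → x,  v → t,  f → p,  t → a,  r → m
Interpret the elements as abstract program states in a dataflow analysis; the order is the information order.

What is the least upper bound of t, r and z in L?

t

Common upper bounds of {t, r, z}: a, t.
The least among these is t.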